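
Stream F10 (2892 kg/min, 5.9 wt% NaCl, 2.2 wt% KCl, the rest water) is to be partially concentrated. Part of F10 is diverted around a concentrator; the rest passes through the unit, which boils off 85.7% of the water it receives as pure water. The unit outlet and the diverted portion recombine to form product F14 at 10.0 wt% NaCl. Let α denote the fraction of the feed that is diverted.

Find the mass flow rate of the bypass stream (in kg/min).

All 2892×0.059 = 170.63 kg/min of NaCl reaches F14, so F14 = 170.63/0.100 = 1706.3 kg/min and vapour = 1185.7 kg/min.
The evaporator receives (1−α)·2892 of feed at 0.919 water and removes 0.857 of that water:
0.857×0.919×(1−α)×2892 = 1185.7
(1−α) = 1185.7/2277.7 = 0.5206;  α = 0.4794.
Bypass flow = 0.4794×2892 = 1386.5 kg/min.

1386 kg/min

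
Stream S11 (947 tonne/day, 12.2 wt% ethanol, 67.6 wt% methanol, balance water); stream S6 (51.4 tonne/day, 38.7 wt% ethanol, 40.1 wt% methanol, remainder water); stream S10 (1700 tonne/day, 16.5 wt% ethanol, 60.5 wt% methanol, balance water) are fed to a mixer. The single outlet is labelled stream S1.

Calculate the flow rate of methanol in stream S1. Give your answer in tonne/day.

methanol out = methanol in = 947×0.676 + 51.4×0.401 + 1700×0.605 = 1689.3 tonne/day.

1689 tonne/day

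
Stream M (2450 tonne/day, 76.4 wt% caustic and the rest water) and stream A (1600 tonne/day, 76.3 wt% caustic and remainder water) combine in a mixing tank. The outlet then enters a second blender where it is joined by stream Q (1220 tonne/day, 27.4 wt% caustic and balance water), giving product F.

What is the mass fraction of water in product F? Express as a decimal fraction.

0.350

Overall, product flow = 5270 tonne/day.
water in = 2450×0.236 + 1600×0.237 + 1220×0.726 = 1843.1 tonne/day.
water fraction in F = 0.350.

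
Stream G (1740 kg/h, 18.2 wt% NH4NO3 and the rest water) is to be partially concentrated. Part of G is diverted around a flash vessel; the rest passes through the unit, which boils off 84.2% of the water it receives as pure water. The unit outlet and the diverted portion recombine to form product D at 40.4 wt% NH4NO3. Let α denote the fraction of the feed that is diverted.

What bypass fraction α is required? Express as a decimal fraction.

All 1740×0.182 = 316.68 kg/h of NH4NO3 reaches D, so D = 316.68/0.404 = 783.86 kg/h and vapour = 956.14 kg/h.
The evaporator receives (1−α)·1740 of feed at 0.818 water and removes 0.842 of that water:
0.842×0.818×(1−α)×1740 = 956.14
(1−α) = 956.14/1198.4 = 0.7978;  α = 0.2022.

0.202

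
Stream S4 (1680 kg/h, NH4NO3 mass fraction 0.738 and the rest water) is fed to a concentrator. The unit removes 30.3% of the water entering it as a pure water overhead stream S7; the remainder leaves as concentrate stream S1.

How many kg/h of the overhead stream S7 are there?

133.4 kg/h

water entering = 1680×0.262 = 440.16 kg/h; overhead removed = 0.303×440.16 = 133.37 kg/h.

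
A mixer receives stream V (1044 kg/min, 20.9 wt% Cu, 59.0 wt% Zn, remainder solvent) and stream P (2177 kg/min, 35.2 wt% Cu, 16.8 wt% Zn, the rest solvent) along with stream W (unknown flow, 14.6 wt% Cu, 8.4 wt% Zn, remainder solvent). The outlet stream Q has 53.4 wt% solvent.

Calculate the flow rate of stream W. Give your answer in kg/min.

Let W be the unknown flow. Total out = 3221 + W.
solvent balance: 1254.8 + 0.770·W = 0.534·(3221 + W)
(0.770 − 0.534)·W = 0.534×3221 − 1254.8 = 465.21
W = 465.21 / 0.236 = 1971.2 kg/min

1971 kg/min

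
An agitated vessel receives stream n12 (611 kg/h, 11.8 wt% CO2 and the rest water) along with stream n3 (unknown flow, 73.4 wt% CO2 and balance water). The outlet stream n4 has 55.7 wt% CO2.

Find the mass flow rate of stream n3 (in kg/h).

1515 kg/h

Let n3 be the unknown flow. Total out = 611 + n3.
CO2 balance: 72.098 + 0.734·n3 = 0.557·(611 + n3)
(0.734 − 0.557)·n3 = 0.557×611 − 72.098 = 268.23
n3 = 268.23 / 0.177 = 1515.4 kg/h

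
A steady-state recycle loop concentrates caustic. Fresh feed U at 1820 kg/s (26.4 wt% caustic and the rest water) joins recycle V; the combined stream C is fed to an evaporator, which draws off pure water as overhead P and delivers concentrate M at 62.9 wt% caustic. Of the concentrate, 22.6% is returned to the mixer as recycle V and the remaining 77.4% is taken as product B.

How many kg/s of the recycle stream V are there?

223 kg/s

Overall caustic balance (none leaves overhead): caustic in fresh feed = caustic in product, i.e. 1820×0.264 = (1−0.226)·M·0.629.
M = 480.48/(0.629×0.774) = 986.92 kg/s.
Recycle V = 0.226×986.92 = 223.04 kg/s.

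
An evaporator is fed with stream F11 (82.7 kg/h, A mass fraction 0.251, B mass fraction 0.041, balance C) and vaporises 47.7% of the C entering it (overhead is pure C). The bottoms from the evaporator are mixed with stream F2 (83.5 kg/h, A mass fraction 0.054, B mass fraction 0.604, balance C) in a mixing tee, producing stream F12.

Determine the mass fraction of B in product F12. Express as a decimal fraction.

Vapour removed = 0.477×0.708×82.7 = 27.929 kg/h; concentrate = 54.771 kg/h.
B reaching the mixer = 3.3907 (from concentrate) + 83.5×0.604 = 53.825 kg/h.
Product flow = 54.771 + 83.5 = 138.27 kg/h; B fraction = 0.389.

0.389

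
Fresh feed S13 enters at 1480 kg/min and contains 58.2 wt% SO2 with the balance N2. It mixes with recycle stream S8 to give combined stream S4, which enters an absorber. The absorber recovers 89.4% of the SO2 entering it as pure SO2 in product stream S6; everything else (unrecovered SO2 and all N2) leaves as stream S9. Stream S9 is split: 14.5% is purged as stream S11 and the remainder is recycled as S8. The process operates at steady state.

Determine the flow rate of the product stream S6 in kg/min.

846.8 kg/min

SO2 in S4: m_A = 1480×0.582 + (1−0.145)·(1−0.894)·m_A, so m_A = 861.36/0.9094 = 947.21 kg/min.
Product S6 = 0.894×947.21 = 846.8 kg/min.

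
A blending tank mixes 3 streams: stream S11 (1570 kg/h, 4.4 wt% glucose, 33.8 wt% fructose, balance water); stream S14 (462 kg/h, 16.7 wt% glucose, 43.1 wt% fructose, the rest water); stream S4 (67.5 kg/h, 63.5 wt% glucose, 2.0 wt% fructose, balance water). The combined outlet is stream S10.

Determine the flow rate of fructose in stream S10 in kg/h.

731.1 kg/h

fructose out = fructose in = 1570×0.338 + 462×0.431 + 67.5×0.020 = 731.13 kg/h.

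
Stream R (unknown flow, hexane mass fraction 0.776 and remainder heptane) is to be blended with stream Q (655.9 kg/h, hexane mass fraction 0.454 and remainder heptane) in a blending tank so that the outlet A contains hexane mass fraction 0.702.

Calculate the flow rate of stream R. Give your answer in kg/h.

Let R be the unknown flow. Total out = 655.9 + R.
hexane balance: 297.78 + 0.776·R = 0.702·(655.9 + R)
(0.776 − 0.702)·R = 0.702×655.9 − 297.78 = 162.66
R = 162.66 / 0.074 = 2198.2 kg/h

2198 kg/h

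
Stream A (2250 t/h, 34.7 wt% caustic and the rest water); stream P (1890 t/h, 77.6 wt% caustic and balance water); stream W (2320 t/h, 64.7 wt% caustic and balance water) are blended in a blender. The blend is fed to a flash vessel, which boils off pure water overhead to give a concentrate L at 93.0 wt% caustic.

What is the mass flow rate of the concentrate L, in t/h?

4031 t/h

caustic entering = 2250×0.347 + 1890×0.776 + 2320×0.647 = 3748.4 t/h.
All caustic reports to L, so L = 3748.4/0.930 = 4030.6 t/h.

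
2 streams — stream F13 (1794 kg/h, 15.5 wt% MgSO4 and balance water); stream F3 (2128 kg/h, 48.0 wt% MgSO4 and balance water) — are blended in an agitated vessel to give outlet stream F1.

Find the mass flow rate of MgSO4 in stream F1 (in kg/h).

MgSO4 out = MgSO4 in = 1794×0.155 + 2128×0.480 = 1299.5 kg/h.

1300 kg/h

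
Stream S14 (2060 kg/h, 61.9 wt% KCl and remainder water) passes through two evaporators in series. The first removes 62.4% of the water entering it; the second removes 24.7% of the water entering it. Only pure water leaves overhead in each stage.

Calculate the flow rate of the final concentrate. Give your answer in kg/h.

1497 kg/h

water in feed = 2060×0.381 = 784.86 kg/h.
After stage 1: water left = (1−0.624)×784.86 = 295.11; stream total = 1570.2 kg/h.
After stage 2: water left = (1−0.247)×295.11 = 222.22; final concentrate = 1497.4 kg/h.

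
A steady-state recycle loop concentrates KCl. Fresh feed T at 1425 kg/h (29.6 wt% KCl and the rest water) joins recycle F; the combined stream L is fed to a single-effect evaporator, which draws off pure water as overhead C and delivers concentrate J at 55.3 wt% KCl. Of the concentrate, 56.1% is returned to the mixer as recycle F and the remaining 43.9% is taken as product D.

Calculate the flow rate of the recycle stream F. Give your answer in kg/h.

Overall KCl balance (none leaves overhead): KCl in fresh feed = KCl in product, i.e. 1425×0.296 = (1−0.561)·J·0.553.
J = 421.8/(0.553×0.439) = 1737.5 kg/h.
Recycle F = 0.561×1737.5 = 974.72 kg/h.

974.7 kg/h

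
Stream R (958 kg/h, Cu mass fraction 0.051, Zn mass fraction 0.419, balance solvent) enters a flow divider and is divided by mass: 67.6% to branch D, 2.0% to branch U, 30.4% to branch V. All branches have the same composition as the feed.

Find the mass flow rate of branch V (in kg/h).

Branch V flow = 0.304×958 = 291.23 kg/h.

291.2 kg/h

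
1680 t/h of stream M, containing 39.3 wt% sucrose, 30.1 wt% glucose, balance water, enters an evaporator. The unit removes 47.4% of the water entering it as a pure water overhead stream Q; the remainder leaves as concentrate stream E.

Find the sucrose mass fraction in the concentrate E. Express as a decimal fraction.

0.460

sucrose is not removed: 1680×0.393 = 660.24 t/h of sucrose enters E.
water entering = 1680×0.306 = 514.08 t/h; overhead removed = 0.474×514.08 = 243.67 t/h.
Concentrate = 1680 − 243.67 = 1436.3 t/h.
Mass fraction = 660.24/1436.3 = 0.460.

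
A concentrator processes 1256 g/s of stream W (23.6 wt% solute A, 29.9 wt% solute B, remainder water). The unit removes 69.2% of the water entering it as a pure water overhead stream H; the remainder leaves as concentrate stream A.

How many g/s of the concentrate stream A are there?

water entering = 1256×0.465 = 584.04 g/s; overhead removed = 0.692×584.04 = 404.16 g/s.
Concentrate = 1256 − 404.16 = 851.84 g/s.

851.8 g/s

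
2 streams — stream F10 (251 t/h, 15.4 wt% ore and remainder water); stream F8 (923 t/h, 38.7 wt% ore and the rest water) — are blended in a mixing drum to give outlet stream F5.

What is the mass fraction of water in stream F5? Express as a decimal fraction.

Total flow out = 251 + 923 = 1174 t/h.
water in = 251×0.846 + 923×0.613 = 778.14 t/h.
water mass fraction in F5 = 778.14/1174 = 0.6628.

0.6628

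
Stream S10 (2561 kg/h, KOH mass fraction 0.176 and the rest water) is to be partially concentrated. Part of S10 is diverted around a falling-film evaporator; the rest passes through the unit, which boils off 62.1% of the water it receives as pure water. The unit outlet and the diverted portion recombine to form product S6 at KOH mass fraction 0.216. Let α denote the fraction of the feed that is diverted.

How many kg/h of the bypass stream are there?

All 2561×0.176 = 450.74 kg/h of KOH reaches S6, so S6 = 450.74/0.216 = 2086.7 kg/h and vapour = 474.26 kg/h.
The evaporator receives (1−α)·2561 of feed at 0.824 water and removes 0.621 of that water:
0.621×0.824×(1−α)×2561 = 474.26
(1−α) = 474.26/1310.5 = 0.3619;  α = 0.6381.
Bypass flow = 0.6381×2561 = 1634.2 kg/h.

1634 kg/h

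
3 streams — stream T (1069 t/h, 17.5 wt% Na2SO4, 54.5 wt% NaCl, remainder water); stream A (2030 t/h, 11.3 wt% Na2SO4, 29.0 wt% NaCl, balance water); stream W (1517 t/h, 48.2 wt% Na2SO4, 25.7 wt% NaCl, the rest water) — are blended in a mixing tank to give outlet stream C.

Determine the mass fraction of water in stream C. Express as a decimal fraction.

Total flow out = 1069 + 2030 + 1517 = 4616 t/h.
water in = 1069×0.280 + 2030×0.597 + 1517×0.261 = 1907.2 t/h.
water mass fraction in C = 1907.2/4616 = 0.4132.

0.4132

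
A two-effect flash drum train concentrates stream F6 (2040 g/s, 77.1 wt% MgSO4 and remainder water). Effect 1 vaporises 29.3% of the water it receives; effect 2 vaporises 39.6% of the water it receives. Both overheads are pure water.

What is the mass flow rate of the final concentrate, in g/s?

water in feed = 2040×0.229 = 467.16 g/s.
After stage 1: water left = (1−0.293)×467.16 = 330.28; stream total = 1903.1 g/s.
After stage 2: water left = (1−0.396)×330.28 = 199.49; final concentrate = 1772.3 g/s.

1772 g/s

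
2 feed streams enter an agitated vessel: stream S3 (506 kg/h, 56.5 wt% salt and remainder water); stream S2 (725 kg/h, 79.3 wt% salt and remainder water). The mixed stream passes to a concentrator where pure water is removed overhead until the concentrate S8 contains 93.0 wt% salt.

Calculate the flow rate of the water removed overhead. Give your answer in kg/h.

salt entering = 506×0.565 + 725×0.793 = 860.82 kg/h.
All salt reports to S8, so S8 = 860.82/0.930 = 925.61 kg/h.
Total feed = 1231 kg/h; overhead = 1231 − 925.61 = 305.39 kg/h.

305.4 kg/h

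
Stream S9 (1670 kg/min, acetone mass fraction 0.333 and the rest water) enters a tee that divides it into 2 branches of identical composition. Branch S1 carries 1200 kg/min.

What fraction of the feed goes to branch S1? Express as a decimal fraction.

0.719

Fraction to S1 = 1200/1670 = 0.7186.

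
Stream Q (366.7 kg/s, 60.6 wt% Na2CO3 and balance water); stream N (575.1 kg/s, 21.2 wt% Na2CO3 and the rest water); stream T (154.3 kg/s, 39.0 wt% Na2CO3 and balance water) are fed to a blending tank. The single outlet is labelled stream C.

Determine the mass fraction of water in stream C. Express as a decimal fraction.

Total flow out = 366.7 + 575.1 + 154.3 = 1096.1 kg/s.
water in = 366.7×0.394 + 575.1×0.788 + 154.3×0.610 = 691.78 kg/s.
water mass fraction in C = 691.78/1096.1 = 0.631.

0.631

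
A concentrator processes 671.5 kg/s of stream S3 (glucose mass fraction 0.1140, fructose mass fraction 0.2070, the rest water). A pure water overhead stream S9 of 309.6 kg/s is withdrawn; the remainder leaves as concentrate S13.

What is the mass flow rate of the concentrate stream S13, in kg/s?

361.9 kg/s

Concentrate = 671.5 − 309.6 = 361.9 kg/s.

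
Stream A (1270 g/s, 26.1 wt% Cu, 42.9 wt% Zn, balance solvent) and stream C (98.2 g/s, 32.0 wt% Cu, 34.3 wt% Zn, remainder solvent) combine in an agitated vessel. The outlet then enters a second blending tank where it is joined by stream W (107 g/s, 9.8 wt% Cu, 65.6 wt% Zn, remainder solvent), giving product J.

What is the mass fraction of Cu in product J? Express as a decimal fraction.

Overall, product flow = 1475.2 g/s.
Cu in = 1270×0.261 + 98.2×0.320 + 107×0.098 = 373.38 g/s.
Cu fraction in J = 0.253.

0.253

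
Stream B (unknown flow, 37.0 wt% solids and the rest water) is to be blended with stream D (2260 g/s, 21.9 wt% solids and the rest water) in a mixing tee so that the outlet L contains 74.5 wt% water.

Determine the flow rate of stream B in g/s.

Let B be the unknown flow. Total out = 2260 + B.
water balance: 1765.1 + 0.630·B = 0.745·(2260 + B)
(0.630 − 0.745)·B = 0.745×2260 − 1765.1 = -81.36
B = -81.36 / -0.115 = 707.48 g/s

707.5 g/s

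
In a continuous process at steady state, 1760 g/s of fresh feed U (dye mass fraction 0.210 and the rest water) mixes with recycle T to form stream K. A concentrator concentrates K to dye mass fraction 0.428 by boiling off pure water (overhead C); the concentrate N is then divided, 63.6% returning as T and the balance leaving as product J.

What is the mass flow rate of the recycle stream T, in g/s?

Overall dye balance (none leaves overhead): dye in fresh feed = dye in product, i.e. 1760×0.210 = (1−0.636)·N·0.428.
N = 369.6/(0.428×0.364) = 2372.4 g/s.
Recycle T = 0.636×2372.4 = 1508.8 g/s.

1509 g/s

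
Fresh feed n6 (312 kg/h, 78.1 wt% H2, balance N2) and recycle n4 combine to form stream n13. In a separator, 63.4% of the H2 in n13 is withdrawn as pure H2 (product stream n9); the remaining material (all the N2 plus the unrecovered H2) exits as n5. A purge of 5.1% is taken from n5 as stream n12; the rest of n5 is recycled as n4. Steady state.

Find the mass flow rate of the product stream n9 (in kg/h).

236.7 kg/h

H2 in n13: m_A = 312×0.781 + (1−0.051)·(1−0.634)·m_A, so m_A = 243.67/0.6527 = 373.35 kg/h.
Product n9 = 0.634×373.35 = 236.7 kg/h.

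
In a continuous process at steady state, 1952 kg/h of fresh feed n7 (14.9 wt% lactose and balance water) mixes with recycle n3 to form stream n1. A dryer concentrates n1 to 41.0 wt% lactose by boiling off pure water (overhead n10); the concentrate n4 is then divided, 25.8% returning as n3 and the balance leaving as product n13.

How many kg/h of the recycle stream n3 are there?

246.7 kg/h

Overall lactose balance (none leaves overhead): lactose in fresh feed = lactose in product, i.e. 1952×0.149 = (1−0.258)·n4·0.410.
n4 = 290.85/(0.410×0.742) = 956.04 kg/h.
Recycle n3 = 0.258×956.04 = 246.66 kg/h.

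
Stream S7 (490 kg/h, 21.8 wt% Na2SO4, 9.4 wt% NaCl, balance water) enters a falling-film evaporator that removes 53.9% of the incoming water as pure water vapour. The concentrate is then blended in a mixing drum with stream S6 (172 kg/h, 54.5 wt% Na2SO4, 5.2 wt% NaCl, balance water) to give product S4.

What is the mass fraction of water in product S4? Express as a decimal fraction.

0.4679

Vapour removed = 0.539×0.688×490 = 181.71 kg/h; concentrate = 308.29 kg/h.
water reaching the mixer = 155.41 (from concentrate) + 172×0.403 = 224.73 kg/h.
Product flow = 308.29 + 172 = 480.29 kg/h; water fraction = 0.4679.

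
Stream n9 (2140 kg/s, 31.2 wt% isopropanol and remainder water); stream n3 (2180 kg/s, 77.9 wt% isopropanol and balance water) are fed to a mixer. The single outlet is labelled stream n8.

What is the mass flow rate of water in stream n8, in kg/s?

water out = water in = 2140×0.688 + 2180×0.221 = 1954.1 kg/s.

1954 kg/s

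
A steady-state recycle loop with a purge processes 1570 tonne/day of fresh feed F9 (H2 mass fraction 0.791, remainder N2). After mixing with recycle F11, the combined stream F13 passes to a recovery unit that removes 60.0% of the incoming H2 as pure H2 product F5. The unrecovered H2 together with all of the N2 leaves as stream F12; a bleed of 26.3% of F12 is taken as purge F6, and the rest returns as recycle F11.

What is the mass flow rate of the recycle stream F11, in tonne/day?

N2 enters only via F9 and leaves only via the purge: 1570×0.209 = 0.263×(N2 in F12), and the recovery unit passes all N2, so N2 in F13 = N2 in F12 = 1247.6 tonne/day.
H2 in F13: m_A = 1570×0.791 + (1−0.263)·(1−0.600)·m_A, so m_A = 1241.9/0.7052 = 1761 tonne/day.
F12 = (1−0.600)×1761 + 1247.6 = 1952 tonne/day.
Recycle F11 = (1−0.263)×1952 = 1438.7 tonne/day.

1439 tonne/day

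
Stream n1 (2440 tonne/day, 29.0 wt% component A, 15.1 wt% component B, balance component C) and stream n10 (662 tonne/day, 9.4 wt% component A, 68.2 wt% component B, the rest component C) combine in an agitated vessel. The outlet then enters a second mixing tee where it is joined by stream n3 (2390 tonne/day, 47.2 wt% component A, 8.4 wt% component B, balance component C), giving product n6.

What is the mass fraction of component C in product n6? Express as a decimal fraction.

0.469

Overall, product flow = 5492 tonne/day.
component C in = 2440×0.559 + 662×0.224 + 2390×0.444 = 2573.4 tonne/day.
component C fraction in n6 = 0.469.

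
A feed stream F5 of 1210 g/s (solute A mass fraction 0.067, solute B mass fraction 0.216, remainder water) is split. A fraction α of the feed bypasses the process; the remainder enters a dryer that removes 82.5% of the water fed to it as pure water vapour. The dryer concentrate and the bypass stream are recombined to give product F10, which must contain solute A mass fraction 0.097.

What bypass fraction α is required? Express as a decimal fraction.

All 1210×0.067 = 81.07 g/s of solute A reaches F10, so F10 = 81.07/0.097 = 835.77 g/s and vapour = 374.23 g/s.
The evaporator receives (1−α)·1210 of feed at 0.717 water and removes 0.825 of that water:
0.825×0.717×(1−α)×1210 = 374.23
(1−α) = 374.23/715.75 = 0.5228;  α = 0.4772.

0.477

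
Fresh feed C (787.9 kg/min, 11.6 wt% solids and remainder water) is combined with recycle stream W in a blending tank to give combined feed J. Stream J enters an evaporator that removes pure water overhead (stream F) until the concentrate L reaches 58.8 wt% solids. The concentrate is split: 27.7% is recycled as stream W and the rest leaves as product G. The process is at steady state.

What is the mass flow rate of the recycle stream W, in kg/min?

59.55 kg/min

Overall solids balance (none leaves overhead): solids in fresh feed = solids in product, i.e. 787.9×0.116 = (1−0.277)·L·0.588.
L = 91.396/(0.588×0.723) = 214.99 kg/min.
Recycle W = 0.277×214.99 = 59.552 kg/min.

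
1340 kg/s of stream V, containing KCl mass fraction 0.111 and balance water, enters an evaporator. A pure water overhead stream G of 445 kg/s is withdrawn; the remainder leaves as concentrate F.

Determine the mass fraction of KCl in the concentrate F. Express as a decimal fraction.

KCl is not removed: 1340×0.111 = 148.74 kg/s of KCl enters F.
Concentrate = 1340 − 445 = 895 kg/s.
Mass fraction = 148.74/895 = 0.166.

0.166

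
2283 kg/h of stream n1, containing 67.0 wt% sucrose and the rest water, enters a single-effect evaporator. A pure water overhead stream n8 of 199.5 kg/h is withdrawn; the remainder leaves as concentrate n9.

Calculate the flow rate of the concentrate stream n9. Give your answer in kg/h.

Concentrate = 2283 − 199.5 = 2083.5 kg/h.

2084 kg/h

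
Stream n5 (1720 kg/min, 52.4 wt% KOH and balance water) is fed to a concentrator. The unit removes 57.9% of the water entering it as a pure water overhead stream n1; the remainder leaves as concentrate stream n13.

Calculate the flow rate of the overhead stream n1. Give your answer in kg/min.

474 kg/min

water entering = 1720×0.476 = 818.72 kg/min; overhead removed = 0.579×818.72 = 474.04 kg/min.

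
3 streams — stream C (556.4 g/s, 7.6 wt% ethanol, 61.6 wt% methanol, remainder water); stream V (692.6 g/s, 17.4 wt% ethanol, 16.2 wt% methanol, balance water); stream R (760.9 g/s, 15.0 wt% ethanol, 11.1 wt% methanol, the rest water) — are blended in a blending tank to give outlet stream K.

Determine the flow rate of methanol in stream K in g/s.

539.4 g/s

methanol out = methanol in = 556.4×0.616 + 692.6×0.162 + 760.9×0.111 = 539.4 g/s.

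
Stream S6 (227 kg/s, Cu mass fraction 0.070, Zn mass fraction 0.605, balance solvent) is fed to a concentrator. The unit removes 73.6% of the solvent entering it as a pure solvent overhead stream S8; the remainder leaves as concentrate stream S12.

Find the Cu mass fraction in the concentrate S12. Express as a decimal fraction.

Cu is not removed: 227×0.070 = 15.89 kg/s of Cu enters S12.
solvent entering = 227×0.325 = 73.775 kg/s; overhead removed = 0.736×73.775 = 54.298 kg/s.
Concentrate = 227 − 54.298 = 172.7 kg/s.
Mass fraction = 15.89/172.7 = 0.092.

0.092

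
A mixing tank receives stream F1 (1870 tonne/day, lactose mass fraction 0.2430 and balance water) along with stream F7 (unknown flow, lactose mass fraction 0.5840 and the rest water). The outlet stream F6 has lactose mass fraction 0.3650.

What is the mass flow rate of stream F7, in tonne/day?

1042 tonne/day

Let F7 be the unknown flow. Total out = 1870 + F7.
lactose balance: 454.41 + 0.584·F7 = 0.365·(1870 + F7)
(0.584 − 0.365)·F7 = 0.365×1870 − 454.41 = 228.14
F7 = 228.14 / 0.219 = 1041.7 tonne/day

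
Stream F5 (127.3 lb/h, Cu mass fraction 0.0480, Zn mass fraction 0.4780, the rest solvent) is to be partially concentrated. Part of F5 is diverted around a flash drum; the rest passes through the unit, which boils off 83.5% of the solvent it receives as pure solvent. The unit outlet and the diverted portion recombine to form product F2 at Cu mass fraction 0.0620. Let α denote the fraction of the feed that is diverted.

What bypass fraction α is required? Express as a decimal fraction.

0.429

All 127.3×0.048 = 6.1104 lb/h of Cu reaches F2, so F2 = 6.1104/0.062 = 98.555 lb/h and vapour = 28.745 lb/h.
The evaporator receives (1−α)·127.3 of feed at 0.474 solvent and removes 0.835 of that solvent:
0.835×0.474×(1−α)×127.3 = 28.745
(1−α) = 28.745/50.384 = 0.5705;  α = 0.4295.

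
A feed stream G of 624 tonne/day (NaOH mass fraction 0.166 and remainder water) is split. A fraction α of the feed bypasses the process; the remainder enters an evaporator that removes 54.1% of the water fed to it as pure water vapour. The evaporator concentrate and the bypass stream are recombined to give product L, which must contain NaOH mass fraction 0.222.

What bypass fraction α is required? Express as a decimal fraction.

0.441

All 624×0.166 = 103.58 tonne/day of NaOH reaches L, so L = 103.58/0.222 = 466.59 tonne/day and vapour = 157.41 tonne/day.
The evaporator receives (1−α)·624 of feed at 0.834 water and removes 0.541 of that water:
0.541×0.834×(1−α)×624 = 157.41
(1−α) = 157.41/281.55 = 0.5591;  α = 0.4409.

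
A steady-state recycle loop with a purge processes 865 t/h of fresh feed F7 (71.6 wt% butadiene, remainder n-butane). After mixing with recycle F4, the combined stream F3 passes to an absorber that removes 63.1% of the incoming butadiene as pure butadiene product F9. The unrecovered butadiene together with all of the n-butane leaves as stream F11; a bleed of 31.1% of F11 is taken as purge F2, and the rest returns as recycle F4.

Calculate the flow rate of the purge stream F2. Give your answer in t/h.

341 t/h

n-butane enters only via F7 and leaves only via the purge: 865×0.284 = 0.311×(n-butane in F11), and the absorber passes all n-butane, so n-butane in F3 = n-butane in F11 = 789.9 t/h.
butadiene in F3: m_A = 865×0.716 + (1−0.311)·(1−0.631)·m_A, so m_A = 619.34/0.7458 = 830.48 t/h.
F11 = (1−0.631)×830.48 + 789.9 = 1096.4 t/h.
Purge F2 = 0.311×1096.4 = 340.97 t/h.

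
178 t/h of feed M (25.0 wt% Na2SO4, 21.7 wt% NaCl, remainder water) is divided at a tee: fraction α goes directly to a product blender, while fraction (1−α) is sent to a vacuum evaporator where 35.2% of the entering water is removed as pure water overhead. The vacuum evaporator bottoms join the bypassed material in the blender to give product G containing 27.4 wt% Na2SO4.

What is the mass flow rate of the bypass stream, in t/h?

94.9 t/h

All 178×0.250 = 44.5 t/h of Na2SO4 reaches G, so G = 44.5/0.274 = 162.41 t/h and vapour = 15.591 t/h.
The evaporator receives (1−α)·178 of feed at 0.533 water and removes 0.352 of that water:
0.352×0.533×(1−α)×178 = 15.591
(1−α) = 15.591/33.396 = 0.4669;  α = 0.5331.
Bypass flow = 0.5331×178 = 94.898 t/h.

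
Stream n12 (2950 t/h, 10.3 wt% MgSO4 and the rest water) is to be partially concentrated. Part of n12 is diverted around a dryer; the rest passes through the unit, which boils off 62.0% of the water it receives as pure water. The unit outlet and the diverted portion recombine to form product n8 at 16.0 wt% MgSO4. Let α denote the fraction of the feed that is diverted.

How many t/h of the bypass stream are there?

1060 t/h

All 2950×0.103 = 303.85 t/h of MgSO4 reaches n8, so n8 = 303.85/0.160 = 1899.1 t/h and vapour = 1050.9 t/h.
The evaporator receives (1−α)·2950 of feed at 0.897 water and removes 0.620 of that water:
0.620×0.897×(1−α)×2950 = 1050.9
(1−α) = 1050.9/1640.6 = 0.6406;  α = 0.3594.
Bypass flow = 0.3594×2950 = 1060.3 t/h.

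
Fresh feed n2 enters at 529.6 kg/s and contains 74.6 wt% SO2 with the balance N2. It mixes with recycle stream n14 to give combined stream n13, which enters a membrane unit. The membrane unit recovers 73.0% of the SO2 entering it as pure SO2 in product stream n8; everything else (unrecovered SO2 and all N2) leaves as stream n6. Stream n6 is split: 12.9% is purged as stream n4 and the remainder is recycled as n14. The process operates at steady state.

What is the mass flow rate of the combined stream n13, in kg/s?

N2 enters only via n2 and leaves only via the purge: 529.6×0.254 = 0.129×(N2 in n6), and the membrane unit passes all N2, so N2 in n13 = N2 in n6 = 1042.8 kg/s.
SO2 in n13: m_A = 529.6×0.746 + (1−0.129)·(1−0.730)·m_A, so m_A = 395.08/0.7648 = 516.56 kg/s.
n13 = 516.56 + 1042.8 = 1559.3 kg/s.

1559 kg/s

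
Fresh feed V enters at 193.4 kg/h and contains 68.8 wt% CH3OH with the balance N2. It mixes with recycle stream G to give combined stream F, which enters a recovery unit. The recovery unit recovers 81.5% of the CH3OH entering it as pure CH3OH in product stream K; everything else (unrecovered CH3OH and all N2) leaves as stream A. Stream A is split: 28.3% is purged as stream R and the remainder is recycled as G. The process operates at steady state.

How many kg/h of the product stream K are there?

CH3OH in F: m_A = 193.4×0.688 + (1−0.283)·(1−0.815)·m_A, so m_A = 133.06/0.8674 = 153.41 kg/h.
Product K = 0.815×153.41 = 125.03 kg/h.

125 kg/h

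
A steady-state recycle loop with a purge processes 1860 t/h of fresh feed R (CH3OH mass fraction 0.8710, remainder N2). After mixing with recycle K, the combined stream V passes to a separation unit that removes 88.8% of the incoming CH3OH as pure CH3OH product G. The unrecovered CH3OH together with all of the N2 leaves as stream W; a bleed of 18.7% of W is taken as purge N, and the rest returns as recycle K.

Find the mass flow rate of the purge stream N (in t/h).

N2 enters only via R and leaves only via the purge: 1860×0.129 = 0.187×(N2 in W), and the separation unit passes all N2, so N2 in V = N2 in W = 1283.1 t/h.
CH3OH in V: m_A = 1860×0.871 + (1−0.187)·(1−0.888)·m_A, so m_A = 1620.1/0.9089 = 1782.4 t/h.
W = (1−0.888)×1782.4 + 1283.1 = 1482.7 t/h.
Purge N = 0.187×1482.7 = 277.27 t/h.

277.3 t/h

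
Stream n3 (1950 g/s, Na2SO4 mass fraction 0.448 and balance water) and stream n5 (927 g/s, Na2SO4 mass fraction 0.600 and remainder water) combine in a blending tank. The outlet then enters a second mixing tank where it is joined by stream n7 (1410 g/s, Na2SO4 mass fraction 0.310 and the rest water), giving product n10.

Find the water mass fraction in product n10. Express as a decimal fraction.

Overall, product flow = 4287 g/s.
water in = 1950×0.552 + 927×0.400 + 1410×0.690 = 2420.1 g/s.
water fraction in n10 = 0.565.

0.565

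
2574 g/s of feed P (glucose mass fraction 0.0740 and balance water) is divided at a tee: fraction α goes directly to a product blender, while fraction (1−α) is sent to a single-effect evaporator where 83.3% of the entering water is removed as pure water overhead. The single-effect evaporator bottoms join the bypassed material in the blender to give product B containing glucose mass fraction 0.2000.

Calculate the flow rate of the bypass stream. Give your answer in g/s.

All 2574×0.074 = 190.48 g/s of glucose reaches B, so B = 190.48/0.200 = 952.38 g/s and vapour = 1621.6 g/s.
The evaporator receives (1−α)·2574 of feed at 0.926 water and removes 0.833 of that water:
0.833×0.926×(1−α)×2574 = 1621.6
(1−α) = 1621.6/1985.5 = 0.8167;  α = 0.1833.
Bypass flow = 0.1833×2574 = 471.71 g/s.

471.7 g/s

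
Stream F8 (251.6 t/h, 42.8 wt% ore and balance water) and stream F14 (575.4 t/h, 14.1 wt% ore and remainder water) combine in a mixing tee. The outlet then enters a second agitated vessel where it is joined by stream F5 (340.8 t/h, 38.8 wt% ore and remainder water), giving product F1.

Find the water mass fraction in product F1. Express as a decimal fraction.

Overall, product flow = 1167.8 t/h.
water in = 251.6×0.572 + 575.4×0.859 + 340.8×0.612 = 846.75 t/h.
water fraction in F1 = 0.7251.

0.7251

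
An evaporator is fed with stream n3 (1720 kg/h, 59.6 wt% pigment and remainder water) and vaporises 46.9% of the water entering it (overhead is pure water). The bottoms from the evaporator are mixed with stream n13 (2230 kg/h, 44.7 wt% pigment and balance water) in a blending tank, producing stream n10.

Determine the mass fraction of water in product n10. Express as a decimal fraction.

Vapour removed = 0.469×0.404×1720 = 325.9 kg/h; concentrate = 1394.1 kg/h.
water reaching the mixer = 368.98 (from concentrate) + 2230×0.553 = 1602.2 kg/h.
Product flow = 1394.1 + 2230 = 3624.1 kg/h; water fraction = 0.442.

0.442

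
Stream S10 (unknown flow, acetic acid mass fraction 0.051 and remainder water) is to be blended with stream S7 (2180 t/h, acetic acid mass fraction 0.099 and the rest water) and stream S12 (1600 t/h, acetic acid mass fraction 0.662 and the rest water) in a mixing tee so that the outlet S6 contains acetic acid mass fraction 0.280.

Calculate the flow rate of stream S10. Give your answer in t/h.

Let S10 be the unknown flow. Total out = 3780 + S10.
acetic acid balance: 1275 + 0.051·S10 = 0.280·(3780 + S10)
(0.051 − 0.280)·S10 = 0.280×3780 − 1275 = -216.62
S10 = -216.62 / -0.229 = 945.94 t/h

945.9 t/h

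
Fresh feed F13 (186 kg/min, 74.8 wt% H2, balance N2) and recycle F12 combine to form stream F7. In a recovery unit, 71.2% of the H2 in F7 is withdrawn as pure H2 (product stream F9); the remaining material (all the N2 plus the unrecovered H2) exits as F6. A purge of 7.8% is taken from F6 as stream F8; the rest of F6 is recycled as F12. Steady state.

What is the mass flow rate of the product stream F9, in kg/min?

134.9 kg/min

H2 in F7: m_A = 186×0.748 + (1−0.078)·(1−0.712)·m_A, so m_A = 139.13/0.7345 = 189.43 kg/min.
Product F9 = 0.712×189.43 = 134.87 kg/min.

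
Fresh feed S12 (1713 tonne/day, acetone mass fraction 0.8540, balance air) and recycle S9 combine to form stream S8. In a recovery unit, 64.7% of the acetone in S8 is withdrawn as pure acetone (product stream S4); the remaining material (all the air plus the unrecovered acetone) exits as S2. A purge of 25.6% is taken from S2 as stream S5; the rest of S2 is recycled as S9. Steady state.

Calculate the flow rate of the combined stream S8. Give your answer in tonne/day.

2961 tonne/day

air enters only via S12 and leaves only via the purge: 1713×0.146 = 0.256×(air in S2), and the recovery unit passes all air, so air in S8 = air in S2 = 976.95 tonne/day.
acetone in S8: m_A = 1713×0.854 + (1−0.256)·(1−0.647)·m_A, so m_A = 1462.9/0.7374 = 1984 tonne/day.
S8 = 1984 + 976.95 = 2960.9 tonne/day.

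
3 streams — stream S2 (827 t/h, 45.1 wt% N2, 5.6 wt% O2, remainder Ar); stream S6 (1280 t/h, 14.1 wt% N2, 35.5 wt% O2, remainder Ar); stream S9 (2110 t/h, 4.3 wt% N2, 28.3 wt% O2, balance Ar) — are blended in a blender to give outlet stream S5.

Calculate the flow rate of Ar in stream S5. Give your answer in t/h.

2475 t/h

Ar out = Ar in = 827×0.493 + 1280×0.504 + 2110×0.674 = 2475 t/h.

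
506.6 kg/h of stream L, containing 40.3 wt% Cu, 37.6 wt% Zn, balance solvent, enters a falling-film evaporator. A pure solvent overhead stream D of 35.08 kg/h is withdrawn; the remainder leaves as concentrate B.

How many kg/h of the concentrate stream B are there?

Concentrate = 506.6 − 35.08 = 471.52 kg/h.

471.5 kg/h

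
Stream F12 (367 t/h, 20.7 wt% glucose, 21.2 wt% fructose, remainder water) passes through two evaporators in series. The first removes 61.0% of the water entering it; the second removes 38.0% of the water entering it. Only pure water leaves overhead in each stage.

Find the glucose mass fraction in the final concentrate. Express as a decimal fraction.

water in feed = 367×0.581 = 213.23 t/h.
After stage 1: water left = (1−0.610)×213.23 = 83.159; stream total = 236.93 t/h.
After stage 2: water left = (1−0.380)×83.159 = 51.558; final concentrate = 205.33 t/h.
glucose fraction = 75.969/205.33 = 0.370.

0.370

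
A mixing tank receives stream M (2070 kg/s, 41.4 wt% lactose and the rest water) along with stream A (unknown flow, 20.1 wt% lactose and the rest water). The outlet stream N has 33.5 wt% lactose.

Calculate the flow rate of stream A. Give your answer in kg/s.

1220 kg/s

Let A be the unknown flow. Total out = 2070 + A.
lactose balance: 856.98 + 0.201·A = 0.335·(2070 + A)
(0.201 − 0.335)·A = 0.335×2070 − 856.98 = -163.53
A = -163.53 / -0.134 = 1220.4 kg/s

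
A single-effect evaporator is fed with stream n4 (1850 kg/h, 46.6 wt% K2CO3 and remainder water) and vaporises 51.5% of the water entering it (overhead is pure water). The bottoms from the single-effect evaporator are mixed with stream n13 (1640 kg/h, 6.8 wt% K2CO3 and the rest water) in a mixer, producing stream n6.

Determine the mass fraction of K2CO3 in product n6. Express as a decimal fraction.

Vapour removed = 0.515×0.534×1850 = 508.77 kg/h; concentrate = 1341.2 kg/h.
K2CO3 reaching the mixer = 862.1 (from concentrate) + 1640×0.068 = 973.62 kg/h.
Product flow = 1341.2 + 1640 = 2981.2 kg/h; K2CO3 fraction = 0.327.

0.327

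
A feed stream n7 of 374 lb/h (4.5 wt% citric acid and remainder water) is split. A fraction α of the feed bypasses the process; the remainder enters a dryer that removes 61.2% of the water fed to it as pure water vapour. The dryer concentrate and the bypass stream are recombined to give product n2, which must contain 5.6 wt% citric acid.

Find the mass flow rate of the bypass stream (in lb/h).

All 374×0.045 = 16.83 lb/h of citric acid reaches n2, so n2 = 16.83/0.056 = 300.54 lb/h and vapour = 73.464 lb/h.
The evaporator receives (1−α)·374 of feed at 0.955 water and removes 0.612 of that water:
0.612×0.955×(1−α)×374 = 73.464
(1−α) = 73.464/218.59 = 0.3361;  α = 0.6639.
Bypass flow = 0.6639×374 = 248.3 lb/h.

248.3 lb/h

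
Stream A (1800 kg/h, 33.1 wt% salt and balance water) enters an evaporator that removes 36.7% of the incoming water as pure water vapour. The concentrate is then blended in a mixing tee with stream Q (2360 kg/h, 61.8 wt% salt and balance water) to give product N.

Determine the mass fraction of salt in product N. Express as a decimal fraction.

0.553

Vapour removed = 0.367×0.669×1800 = 441.94 kg/h; concentrate = 1358.1 kg/h.
salt reaching the mixer = 595.8 (from concentrate) + 2360×0.618 = 2054.3 kg/h.
Product flow = 1358.1 + 2360 = 3718.1 kg/h; salt fraction = 0.553.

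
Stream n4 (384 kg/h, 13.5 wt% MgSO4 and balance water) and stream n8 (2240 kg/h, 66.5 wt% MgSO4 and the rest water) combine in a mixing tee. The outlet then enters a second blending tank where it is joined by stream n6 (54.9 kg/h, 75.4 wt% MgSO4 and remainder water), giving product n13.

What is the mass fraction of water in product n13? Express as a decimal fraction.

0.409

Overall, product flow = 2678.9 kg/h.
water in = 384×0.865 + 2240×0.335 + 54.9×0.246 = 1096.1 kg/h.
water fraction in n13 = 0.409.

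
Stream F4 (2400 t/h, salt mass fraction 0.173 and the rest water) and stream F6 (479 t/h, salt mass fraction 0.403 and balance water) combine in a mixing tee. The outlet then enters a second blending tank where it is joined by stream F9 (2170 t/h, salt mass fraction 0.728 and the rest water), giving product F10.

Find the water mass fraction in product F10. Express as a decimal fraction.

0.567

Overall, product flow = 5049 t/h.
water in = 2400×0.827 + 479×0.597 + 2170×0.272 = 2861 t/h.
water fraction in F10 = 0.567.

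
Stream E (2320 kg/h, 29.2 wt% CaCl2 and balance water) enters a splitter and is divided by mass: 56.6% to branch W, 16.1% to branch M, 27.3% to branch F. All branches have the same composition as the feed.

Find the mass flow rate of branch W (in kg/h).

1313 kg/h

Branch W flow = 0.566×2320 = 1313.1 kg/h.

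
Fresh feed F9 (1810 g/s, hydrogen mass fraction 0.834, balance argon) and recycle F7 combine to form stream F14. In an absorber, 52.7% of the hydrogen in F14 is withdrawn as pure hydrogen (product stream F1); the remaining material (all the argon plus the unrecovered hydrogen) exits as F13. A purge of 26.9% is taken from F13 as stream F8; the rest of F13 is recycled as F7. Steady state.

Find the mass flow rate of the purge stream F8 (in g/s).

argon enters only via F9 and leaves only via the purge: 1810×0.166 = 0.269×(argon in F13), and the absorber passes all argon, so argon in F14 = argon in F13 = 1117 g/s.
hydrogen in F14: m_A = 1810×0.834 + (1−0.269)·(1−0.527)·m_A, so m_A = 1509.5/0.6542 = 2307.3 g/s.
F13 = (1−0.527)×2307.3 + 1117 = 2208.3 g/s.
Purge F8 = 0.269×2208.3 = 594.04 g/s.

594 g/s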